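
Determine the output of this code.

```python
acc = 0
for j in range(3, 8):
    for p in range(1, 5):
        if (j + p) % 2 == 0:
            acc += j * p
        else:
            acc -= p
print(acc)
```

94

j=3,p=1: even sum, acc = 0+3 = 3
j=3,p=2: odd sum, acc = 3-2 = 1
j=3,p=3: even sum, acc = 1+9 = 10
j=3,p=4: odd sum, acc = 10-4 = 6
j=4,p=1: odd sum, acc = 6-1 = 5
j=4,p=2: even sum, acc = 5+8 = 13
j=4,p=3: odd sum, acc = 13-3 = 10
j=4,p=4: even sum, acc = 10+16 = 26
j=5,p=1: even sum, acc = 26+5 = 31
j=5,p=2: odd sum, acc = 31-2 = 29
j=5,p=3: even sum, acc = 29+15 = 44
j=5,p=4: odd sum, acc = 44-4 = 40
j=6,p=1: odd sum, acc = 40-1 = 39
j=6,p=2: even sum, acc = 39+12 = 51
j=6,p=3: odd sum, acc = 51-3 = 48
j=6,p=4: even sum, acc = 48+24 = 72
j=7,p=1: even sum, acc = 72+7 = 79
j=7,p=2: odd sum, acc = 79-2 = 77
j=7,p=3: even sum, acc = 77+21 = 98
j=7,p=4: odd sum, acc = 98-4 = 94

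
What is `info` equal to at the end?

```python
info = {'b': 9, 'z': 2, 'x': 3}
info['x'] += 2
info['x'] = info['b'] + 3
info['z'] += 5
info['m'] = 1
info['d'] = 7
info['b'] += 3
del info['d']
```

{'b': 12, 'z': 7, 'x': 12, 'm': 1}

info['x'] = 3+2 = 5 → {'b': 9, 'z': 2, 'x': 5}
info['x'] = info['b']+3 = 12 → {'b': 9, 'z': 2, 'x': 12}
info['z'] = 2+5 = 7 → {'b': 9, 'z': 7, 'x': 12}
info['m'] = 1 → {'b': 9, 'z': 7, 'x': 12, 'm': 1}
info['d'] = 7 → {'b': 9, 'z': 7, 'x': 12, 'm': 1, 'd': 7}
info['b'] = 9+3 = 12 → {'b': 12, 'z': 7, 'x': 12, 'm': 1, 'd': 7}
del 'd' → {'b': 12, 'z': 7, 'x': 12, 'm': 1}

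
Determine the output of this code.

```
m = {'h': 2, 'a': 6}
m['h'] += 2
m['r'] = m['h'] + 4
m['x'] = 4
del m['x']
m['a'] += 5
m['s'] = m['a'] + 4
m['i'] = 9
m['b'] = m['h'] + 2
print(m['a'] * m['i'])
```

m['h'] = 2+2 = 4 → {'h': 4, 'a': 6}
m['r'] = m['h']+4 = 8 → {'h': 4, 'a': 6, 'r': 8}
m['x'] = 4 → {'h': 4, 'a': 6, 'r': 8, 'x': 4}
del 'x' → {'h': 4, 'a': 6, 'r': 8}
m['a'] = 6+5 = 11 → {'h': 4, 'a': 11, 'r': 8}
m['s'] = m['a']+4 = 15 → {'h': 4, 'a': 11, 'r': 8, 's': 15}
m['i'] = 9 → {'h': 4, 'a': 11, 'r': 8, 's': 15, 'i': 9}
m['b'] = m['h']+2 = 6 → {'h': 4, 'a': 11, 'r': 8, 's': 15, 'i': 9, 'b': 6}
m['a']*m['i'] = 11*9 = 99

99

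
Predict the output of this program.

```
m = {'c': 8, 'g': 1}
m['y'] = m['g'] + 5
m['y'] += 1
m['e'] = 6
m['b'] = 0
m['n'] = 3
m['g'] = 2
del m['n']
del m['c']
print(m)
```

m['y'] = m['g']+5 = 6 → {'c': 8, 'g': 1, 'y': 6}
m['y'] = 6+1 = 7 → {'c': 8, 'g': 1, 'y': 7}
m['e'] = 6 → {'c': 8, 'g': 1, 'y': 7, 'e': 6}
m['b'] = 0 → {'c': 8, 'g': 1, 'y': 7, 'e': 6, 'b': 0}
m['n'] = 3 → {'c': 8, 'g': 1, 'y': 7, 'e': 6, 'b': 0, 'n': 3}
m['g'] = 2 → {'c': 8, 'g': 2, 'y': 7, 'e': 6, 'b': 0, 'n': 3}
del 'n' → {'c': 8, 'g': 2, 'y': 7, 'e': 6, 'b': 0}
del 'c' → {'g': 2, 'y': 7, 'e': 6, 'b': 0}

{'g': 2, 'y': 7, 'e': 6, 'b': 0}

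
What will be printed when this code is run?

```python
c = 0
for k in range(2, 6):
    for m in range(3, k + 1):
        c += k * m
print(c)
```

k=3,m=3: c = 0+9 = 9
k=4,m=3: c = 9+12 = 21
k=4,m=4: c = 21+16 = 37
k=5,m=3: c = 37+15 = 52
k=5,m=4: c = 52+20 = 72
k=5,m=5: c = 72+25 = 97

97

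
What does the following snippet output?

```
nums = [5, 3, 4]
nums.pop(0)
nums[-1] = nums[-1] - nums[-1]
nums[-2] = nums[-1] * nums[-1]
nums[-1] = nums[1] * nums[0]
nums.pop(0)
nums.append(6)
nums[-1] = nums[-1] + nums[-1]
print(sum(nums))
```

pop(0) removes 5 → [3, 4]
nums[-1] = nums[-1]-nums[-1] = 4-4 = 0 → [3, 0]
nums[-2] = nums[-1]*nums[-1] = 0*0 = 0 → [0, 0]
nums[-1] = nums[1]*nums[0] = 0*0 = 0 → [0, 0]
pop(0) removes 0 → [0]
append 6 → [0, 6]
nums[-1] = nums[-1]+nums[-1] = 6+6 = 12 → [0, 12]
sum = 12

12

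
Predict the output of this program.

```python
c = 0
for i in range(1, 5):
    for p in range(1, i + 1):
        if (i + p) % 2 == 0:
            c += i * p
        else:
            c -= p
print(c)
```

i=1,p=1: even sum, c = 0+1 = 1
i=2,p=1: odd sum, c = 1-1 = 0
i=2,p=2: even sum, c = 0+4 = 4
i=3,p=1: even sum, c = 4+3 = 7
i=3,p=2: odd sum, c = 7-2 = 5
i=3,p=3: even sum, c = 5+9 = 14
i=4,p=1: odd sum, c = 14-1 = 13
i=4,p=2: even sum, c = 13+8 = 21
i=4,p=3: odd sum, c = 21-3 = 18
i=4,p=4: even sum, c = 18+16 = 34

34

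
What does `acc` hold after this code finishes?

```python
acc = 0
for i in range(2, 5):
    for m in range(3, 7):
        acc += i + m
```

90

i=2,m=3: acc = 0+5 = 5
i=2,m=4: acc = 5+6 = 11
i=2,m=5: acc = 11+7 = 18
i=2,m=6: acc = 18+8 = 26
i=3,m=3: acc = 26+6 = 32
i=3,m=4: acc = 32+7 = 39
i=3,m=5: acc = 39+8 = 47
i=3,m=6: acc = 47+9 = 56
i=4,m=3: acc = 56+7 = 63
i=4,m=4: acc = 63+8 = 71
i=4,m=5: acc = 71+9 = 80
i=4,m=6: acc = 80+10 = 90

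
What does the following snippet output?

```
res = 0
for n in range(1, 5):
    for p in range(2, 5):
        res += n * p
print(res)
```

90

n=1,p=2: res = 0+2 = 2
n=1,p=3: res = 2+3 = 5
n=1,p=4: res = 5+4 = 9
n=2,p=2: res = 9+4 = 13
n=2,p=3: res = 13+6 = 19
n=2,p=4: res = 19+8 = 27
n=3,p=2: res = 27+6 = 33
n=3,p=3: res = 33+9 = 42
n=3,p=4: res = 42+12 = 54
n=4,p=2: res = 54+8 = 62
n=4,p=3: res = 62+12 = 74
n=4,p=4: res = 74+16 = 90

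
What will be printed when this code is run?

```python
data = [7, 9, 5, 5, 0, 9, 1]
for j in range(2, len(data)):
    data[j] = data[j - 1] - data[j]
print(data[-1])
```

j=2: data[2] = 9-5 = 4 → [7, 9, 4, 5, 0, 9, 1]
j=3: data[3] = 4-5 = -1 → [7, 9, 4, -1, 0, 9, 1]
j=4: data[4] = (-1)-0 = -1 → [7, 9, 4, -1, -1, 9, 1]
j=5: data[5] = (-1)-9 = -10 → [7, 9, 4, -1, -1, -10, 1]
j=6: data[6] = (-10)-1 = -11 → [7, 9, 4, -1, -1, -10, -11]

-11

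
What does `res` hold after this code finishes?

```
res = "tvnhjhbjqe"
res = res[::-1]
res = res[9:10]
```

't'

reverse → 'eqjbhjhnvt'
slice [9:10] → 't'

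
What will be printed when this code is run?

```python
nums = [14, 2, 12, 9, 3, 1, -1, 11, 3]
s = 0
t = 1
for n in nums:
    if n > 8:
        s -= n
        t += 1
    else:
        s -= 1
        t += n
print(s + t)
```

-38

n=14: >8, s = 0-14 = -14; t=2
n=2: not >8, s = (-14)-1 = -15; t=4
n=12: >8, s = (-15)-12 = -27; t=5
n=9: >8, s = (-27)-9 = -36; t=6
n=3: not >8, s = (-36)-1 = -37; t=9
n=1: not >8, s = (-37)-1 = -38; t=10
n=-1: not >8, s = (-38)-1 = -39; t=9
n=11: >8, s = (-39)-11 = -50; t=10
n=3: not >8, s = (-50)-1 = -51; t=13
s+t = (-51)+13 = -38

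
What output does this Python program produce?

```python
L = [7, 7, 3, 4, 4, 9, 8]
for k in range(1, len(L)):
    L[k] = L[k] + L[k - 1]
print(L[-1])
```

k=1: L[1] = 7+7 = 14 → [7, 14, 3, 4, 4, 9, 8]
k=2: L[2] = 3+14 = 17 → [7, 14, 17, 4, 4, 9, 8]
k=3: L[3] = 4+17 = 21 → [7, 14, 17, 21, 4, 9, 8]
k=4: L[4] = 4+21 = 25 → [7, 14, 17, 21, 25, 9, 8]
k=5: L[5] = 9+25 = 34 → [7, 14, 17, 21, 25, 34, 8]
k=6: L[6] = 8+34 = 42 → [7, 14, 17, 21, 25, 34, 42]

42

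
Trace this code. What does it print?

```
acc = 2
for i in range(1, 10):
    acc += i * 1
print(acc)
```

i=1: acc = 2+1*1 = 3
i=2: acc = 3+2*1 = 5
i=3: acc = 5+3*1 = 8
i=4: acc = 8+4*1 = 12
i=5: acc = 12+5*1 = 17
i=6: acc = 17+6*1 = 23
i=7: acc = 23+7*1 = 30
i=8: acc = 30+8*1 = 38
i=9: acc = 38+9*1 = 47

47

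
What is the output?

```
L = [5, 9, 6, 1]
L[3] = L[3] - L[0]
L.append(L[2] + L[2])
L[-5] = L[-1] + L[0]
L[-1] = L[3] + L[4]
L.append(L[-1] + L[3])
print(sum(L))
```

L[3] = L[3]-L[0] = 1-5 = -4 → [5, 9, 6, -4]
append L[2]+L[2] = 6+6 = 12 → [5, 9, 6, -4, 12]
L[-5] = L[-1]+L[0] = 12+5 = 17 → [17, 9, 6, -4, 12]
L[-1] = L[3]+L[4] = (-4)+12 = 8 → [17, 9, 6, -4, 8]
append L[-1]+L[3] = 8+(-4) = 4 → [17, 9, 6, -4, 8, 4]
sum = 40

40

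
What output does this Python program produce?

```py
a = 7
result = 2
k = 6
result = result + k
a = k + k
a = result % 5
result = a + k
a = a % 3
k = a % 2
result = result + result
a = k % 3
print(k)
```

result = 2+6 = 8
a = 6+6 = 12
a = 8%5 = 3
result = 3+6 = 9
a = 3%3 = 0
k = 0%2 = 0
result = 9+9 = 18
a = 0%3 = 0

0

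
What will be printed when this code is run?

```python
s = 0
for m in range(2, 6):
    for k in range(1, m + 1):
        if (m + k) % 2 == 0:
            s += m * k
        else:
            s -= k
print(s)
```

m=2,k=1: odd sum, s = 0-1 = -1
m=2,k=2: even sum, s = (-1)+4 = 3
m=3,k=1: even sum, s = 3+3 = 6
m=3,k=2: odd sum, s = 6-2 = 4
m=3,k=3: even sum, s = 4+9 = 13
m=4,k=1: odd sum, s = 13-1 = 12
m=4,k=2: even sum, s = 12+8 = 20
m=4,k=3: odd sum, s = 20-3 = 17
m=4,k=4: even sum, s = 17+16 = 33
m=5,k=1: even sum, s = 33+5 = 38
m=5,k=2: odd sum, s = 38-2 = 36
m=5,k=3: even sum, s = 36+15 = 51
m=5,k=4: odd sum, s = 51-4 = 47
m=5,k=5: even sum, s = 47+25 = 72

72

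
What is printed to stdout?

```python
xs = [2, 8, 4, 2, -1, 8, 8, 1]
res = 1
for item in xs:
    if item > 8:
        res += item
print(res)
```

1

item=2: not >8
item=8: not >8
item=4: not >8
item=2: not >8
item=-1: not >8
item=8: not >8
item=8: not >8
item=1: not >8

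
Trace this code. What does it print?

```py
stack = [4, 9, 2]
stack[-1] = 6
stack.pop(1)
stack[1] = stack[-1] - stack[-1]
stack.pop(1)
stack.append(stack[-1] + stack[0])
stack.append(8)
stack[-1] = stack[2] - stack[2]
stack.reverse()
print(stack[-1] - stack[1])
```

stack[-1] = 6 → [4, 9, 6]
pop(1) removes 9 → [4, 6]
stack[1] = stack[-1]-stack[-1] = 6-6 = 0 → [4, 0]
pop(1) removes 0 → [4]
append stack[-1]+stack[0] = 4+4 = 8 → [4, 8]
append 8 → [4, 8, 8]
stack[-1] = stack[2]-stack[2] = 8-8 = 0 → [4, 8, 0]
reverse → [0, 8, 4]
stack[-1]-stack[1] = 4-8 = -4

-4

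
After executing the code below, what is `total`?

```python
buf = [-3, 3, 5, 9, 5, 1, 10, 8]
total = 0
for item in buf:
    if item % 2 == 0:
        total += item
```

item=-3: not even
item=3: not even
item=5: not even
item=9: not even
item=5: not even
item=1: not even
item=10: even, total = 0+10 = 10
item=8: even, total = 10+8 = 18

18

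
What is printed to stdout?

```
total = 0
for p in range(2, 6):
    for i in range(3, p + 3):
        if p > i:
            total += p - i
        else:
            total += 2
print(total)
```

p=2,i=3: not 2>3, total = 0+2 = 2
p=2,i=4: not 2>4, total = 2+2 = 4
p=3,i=3: not 3>3, total = 4+2 = 6
p=3,i=4: not 3>4, total = 6+2 = 8
p=3,i=5: not 3>5, total = 8+2 = 10
p=4,i=3: 4>3, total = 10+1 = 11
p=4,i=4: not 4>4, total = 11+2 = 13
p=4,i=5: not 4>5, total = 13+2 = 15
p=4,i=6: not 4>6, total = 15+2 = 17
p=5,i=3: 5>3, total = 17+2 = 19
p=5,i=4: 5>4, total = 19+1 = 20
p=5,i=5: not 5>5, total = 20+2 = 22
p=5,i=6: not 5>6, total = 22+2 = 24
p=5,i=7: not 5>7, total = 24+2 = 26

26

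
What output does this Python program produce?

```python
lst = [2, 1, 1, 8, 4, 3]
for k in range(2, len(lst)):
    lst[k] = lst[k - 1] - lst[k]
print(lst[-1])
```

-15

k=2: lst[2] = 1-1 = 0 → [2, 1, 0, 8, 4, 3]
k=3: lst[3] = 0-8 = -8 → [2, 1, 0, -8, 4, 3]
k=4: lst[4] = (-8)-4 = -12 → [2, 1, 0, -8, -12, 3]
k=5: lst[5] = (-12)-3 = -15 → [2, 1, 0, -8, -12, -15]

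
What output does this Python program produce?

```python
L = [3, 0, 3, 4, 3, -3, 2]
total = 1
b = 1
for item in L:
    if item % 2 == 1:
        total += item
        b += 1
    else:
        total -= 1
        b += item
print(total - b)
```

item=3: odd, total = 1+3 = 4; b=2
item=0: not odd, total = 4-1 = 3; b=2
item=3: odd, total = 3+3 = 6; b=3
item=4: not odd, total = 6-1 = 5; b=7
item=3: odd, total = 5+3 = 8; b=8
item=-3: odd, total = 8+(-3) = 5; b=9
item=2: not odd, total = 5-1 = 4; b=11
total-b = 4-11 = -7

-7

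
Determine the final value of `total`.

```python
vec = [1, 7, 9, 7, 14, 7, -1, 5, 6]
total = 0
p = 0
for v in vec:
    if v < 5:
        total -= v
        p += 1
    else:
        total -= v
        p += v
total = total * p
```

v=1: <5, total = 0-1 = -1; p=1
v=7: not <5, total = (-1)-7 = -8; p=8
v=9: not <5, total = (-8)-9 = -17; p=17
v=7: not <5, total = (-17)-7 = -24; p=24
v=14: not <5, total = (-24)-14 = -38; p=38
v=7: not <5, total = (-38)-7 = -45; p=45
v=-1: <5, total = (-45)-(-1) = -44; p=46
v=5: not <5, total = (-44)-5 = -49; p=51
v=6: not <5, total = (-49)-6 = -55; p=57
total*p = (-55)*57 = -3135

-3135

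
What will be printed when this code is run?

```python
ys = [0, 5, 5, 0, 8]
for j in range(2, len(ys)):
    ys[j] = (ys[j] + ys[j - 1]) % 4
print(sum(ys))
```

j=2: ys[2] = (5+5)%4 = 2 → [0, 5, 2, 0, 8]
j=3: ys[3] = (0+2)%4 = 2 → [0, 5, 2, 2, 8]
j=4: ys[4] = (8+2)%4 = 2 → [0, 5, 2, 2, 2]
sum = 11

11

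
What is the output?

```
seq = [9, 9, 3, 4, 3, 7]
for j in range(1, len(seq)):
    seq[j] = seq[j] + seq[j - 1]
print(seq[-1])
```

35

j=1: seq[1] = 9+9 = 18 → [9, 18, 3, 4, 3, 7]
j=2: seq[2] = 3+18 = 21 → [9, 18, 21, 4, 3, 7]
j=3: seq[3] = 4+21 = 25 → [9, 18, 21, 25, 3, 7]
j=4: seq[4] = 3+25 = 28 → [9, 18, 21, 25, 28, 7]
j=5: seq[5] = 7+28 = 35 → [9, 18, 21, 25, 28, 35]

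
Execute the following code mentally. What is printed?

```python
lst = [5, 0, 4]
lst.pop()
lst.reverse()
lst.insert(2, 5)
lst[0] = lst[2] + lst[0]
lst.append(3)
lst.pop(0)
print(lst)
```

[5, 5, 3]

pop() removes 4 → [5, 0]
reverse → [0, 5]
insert 5 at 2 → [0, 5, 5]
lst[0] = lst[2]+lst[0] = 5+0 = 5 → [5, 5, 5]
append 3 → [5, 5, 5, 3]
pop(0) removes 5 → [5, 5, 3]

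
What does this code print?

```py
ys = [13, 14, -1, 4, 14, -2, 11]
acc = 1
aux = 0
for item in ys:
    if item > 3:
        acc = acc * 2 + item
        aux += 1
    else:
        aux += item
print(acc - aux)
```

item=13: >3, acc = 1*2+13 = 15; aux=1
item=14: >3, acc = 15*2+14 = 44; aux=2
item=-1: not >3; aux=1
item=4: >3, acc = 44*2+4 = 92; aux=2
item=14: >3, acc = 92*2+14 = 198; aux=3
item=-2: not >3; aux=1
item=11: >3, acc = 198*2+11 = 407; aux=2
acc-aux = 407-2 = 405

405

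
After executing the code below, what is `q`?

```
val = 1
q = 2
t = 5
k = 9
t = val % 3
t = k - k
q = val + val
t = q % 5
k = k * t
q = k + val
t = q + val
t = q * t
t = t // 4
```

t = 1%3 = 1
t = 9-9 = 0
q = 1+1 = 2
t = 2%5 = 2
k = 9*2 = 18
q = 18+1 = 19
t = 19+1 = 20
t = 19*20 = 380
t = 380//4 = 95

19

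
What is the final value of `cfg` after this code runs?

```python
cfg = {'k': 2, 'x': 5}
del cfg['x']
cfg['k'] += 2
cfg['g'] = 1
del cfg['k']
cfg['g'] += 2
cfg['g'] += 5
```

{'g': 8}

del 'x' → {'k': 2}
cfg['k'] = 2+2 = 4 → {'k': 4}
cfg['g'] = 1 → {'k': 4, 'g': 1}
del 'k' → {'g': 1}
cfg['g'] = 1+2 = 3 → {'g': 3}
cfg['g'] = 3+5 = 8 → {'g': 8}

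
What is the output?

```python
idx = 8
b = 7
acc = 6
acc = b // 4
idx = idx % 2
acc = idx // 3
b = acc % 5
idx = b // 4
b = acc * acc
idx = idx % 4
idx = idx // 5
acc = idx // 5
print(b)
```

0

acc = 7//4 = 1
idx = 8%2 = 0
acc = 0//3 = 0
b = 0%5 = 0
idx = 0//4 = 0
b = 0*0 = 0
idx = 0%4 = 0
idx = 0//5 = 0
acc = 0//5 = 0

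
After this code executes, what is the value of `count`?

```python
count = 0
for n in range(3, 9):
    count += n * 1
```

33

n=3: count = 0+3*1 = 3
n=4: count = 3+4*1 = 7
n=5: count = 7+5*1 = 12
n=6: count = 12+6*1 = 18
n=7: count = 18+7*1 = 25
n=8: count = 25+8*1 = 33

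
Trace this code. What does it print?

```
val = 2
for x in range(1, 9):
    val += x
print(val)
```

x=1: val = 2+1 = 3
x=2: val = 3+2 = 5
x=3: val = 5+3 = 8
x=4: val = 8+4 = 12
x=5: val = 12+5 = 17
x=6: val = 17+6 = 23
x=7: val = 23+7 = 30
x=8: val = 30+8 = 38

38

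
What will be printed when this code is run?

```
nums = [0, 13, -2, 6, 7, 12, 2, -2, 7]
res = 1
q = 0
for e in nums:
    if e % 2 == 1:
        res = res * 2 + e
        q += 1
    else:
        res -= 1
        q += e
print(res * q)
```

e=0: not odd, res = 1-1 = 0; q=0
e=13: odd, res = 0*2+13 = 13; q=1
e=-2: not odd, res = 13-1 = 12; q=-1
e=6: not odd, res = 12-1 = 11; q=5
e=7: odd, res = 11*2+7 = 29; q=6
e=12: not odd, res = 29-1 = 28; q=18
e=2: not odd, res = 28-1 = 27; q=20
e=-2: not odd, res = 27-1 = 26; q=18
e=7: odd, res = 26*2+7 = 59; q=19
res*q = 59*19 = 1121

1121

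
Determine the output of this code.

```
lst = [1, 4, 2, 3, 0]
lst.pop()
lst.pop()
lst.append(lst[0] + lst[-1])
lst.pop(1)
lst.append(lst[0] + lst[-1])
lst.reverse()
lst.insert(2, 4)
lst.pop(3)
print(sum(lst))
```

pop() removes 0 → [1, 4, 2, 3]
pop() removes 3 → [1, 4, 2]
append lst[0]+lst[-1] = 1+2 = 3 → [1, 4, 2, 3]
pop(1) removes 4 → [1, 2, 3]
append lst[0]+lst[-1] = 1+3 = 4 → [1, 2, 3, 4]
reverse → [4, 3, 2, 1]
insert 4 at 2 → [4, 3, 4, 2, 1]
pop(3) removes 2 → [4, 3, 4, 1]
sum = 12

12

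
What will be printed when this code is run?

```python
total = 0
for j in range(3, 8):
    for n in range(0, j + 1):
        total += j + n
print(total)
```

j=3,n=0: total = 0+3 = 3
j=3,n=1: total = 3+4 = 7
j=3,n=2: total = 7+5 = 12
j=3,n=3: total = 12+6 = 18
j=4,n=0: total = 18+4 = 22
j=4,n=1: total = 22+5 = 27
j=4,n=2: total = 27+6 = 33
j=4,n=3: total = 33+7 = 40
j=4,n=4: total = 40+8 = 48
j=5,n=0: total = 48+5 = 53
j=5,n=1: total = 53+6 = 59
j=5,n=2: total = 59+7 = 66
j=5,n=3: total = 66+8 = 74
j=5,n=4: total = 74+9 = 83
j=5,n=5: total = 83+10 = 93
j=6,n=0: total = 93+6 = 99
j=6,n=1: total = 99+7 = 106
j=6,n=2: total = 106+8 = 114
j=6,n=3: total = 114+9 = 123
j=6,n=4: total = 123+10 = 133
j=6,n=5: total = 133+11 = 144
j=6,n=6: total = 144+12 = 156
j=7,n=0: total = 156+7 = 163
j=7,n=1: total = 163+8 = 171
j=7,n=2: total = 171+9 = 180
j=7,n=3: total = 180+10 = 190
j=7,n=4: total = 190+11 = 201
j=7,n=5: total = 201+12 = 213
j=7,n=6: total = 213+13 = 226
j=7,n=7: total = 226+14 = 240

240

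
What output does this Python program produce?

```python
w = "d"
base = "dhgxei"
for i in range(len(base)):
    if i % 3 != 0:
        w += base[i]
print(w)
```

dhgei

i=0: skip
i=1: add 'h' → 'dh'
i=2: add 'g' → 'dhg'
i=3: skip
i=4: add 'e' → 'dhge'
i=5: add 'i' → 'dhgei'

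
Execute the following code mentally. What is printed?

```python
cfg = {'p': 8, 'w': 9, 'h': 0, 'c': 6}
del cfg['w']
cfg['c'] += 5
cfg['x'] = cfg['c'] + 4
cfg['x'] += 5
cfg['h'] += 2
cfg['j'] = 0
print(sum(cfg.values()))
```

del 'w' → {'p': 8, 'h': 0, 'c': 6}
cfg['c'] = 6+5 = 11 → {'p': 8, 'h': 0, 'c': 11}
cfg['x'] = cfg['c']+4 = 15 → {'p': 8, 'h': 0, 'c': 11, 'x': 15}
cfg['x'] = 15+5 = 20 → {'p': 8, 'h': 0, 'c': 11, 'x': 20}
cfg['h'] = 0+2 = 2 → {'p': 8, 'h': 2, 'c': 11, 'x': 20}
cfg['j'] = 0 → {'p': 8, 'h': 2, 'c': 11, 'x': 20, 'j': 0}
sum of values = 41

41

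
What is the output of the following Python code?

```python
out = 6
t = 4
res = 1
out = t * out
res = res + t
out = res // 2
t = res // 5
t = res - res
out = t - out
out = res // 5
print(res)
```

5

out = 4*6 = 24
res = 1+4 = 5
out = 5//2 = 2
t = 5//5 = 1
t = 5-5 = 0
out = 0-2 = -2
out = 5//5 = 1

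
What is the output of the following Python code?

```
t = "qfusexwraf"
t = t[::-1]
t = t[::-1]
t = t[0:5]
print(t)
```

reverse → 'farwxesufq'
reverse → 'qfusexwraf'
slice [0:5] → 'qfuse'

qfuse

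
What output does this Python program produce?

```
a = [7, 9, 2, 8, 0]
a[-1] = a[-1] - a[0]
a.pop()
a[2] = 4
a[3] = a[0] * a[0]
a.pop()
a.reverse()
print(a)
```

a[-1] = a[-1]-a[0] = 0-7 = -7 → [7, 9, 2, 8, -7]
pop() removes -7 → [7, 9, 2, 8]
a[2] = 4 → [7, 9, 4, 8]
a[3] = a[0]*a[0] = 7*7 = 49 → [7, 9, 4, 49]
pop() removes 49 → [7, 9, 4]
reverse → [4, 9, 7]

[4, 9, 7]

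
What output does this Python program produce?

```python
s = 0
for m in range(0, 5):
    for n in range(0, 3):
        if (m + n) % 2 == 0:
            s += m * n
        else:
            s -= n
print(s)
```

9

m=0,n=0: even sum, s = 0+0 = 0
m=0,n=1: odd sum, s = 0-1 = -1
m=0,n=2: even sum, s = (-1)+0 = -1
m=1,n=0: odd sum, s = (-1)-0 = -1
m=1,n=1: even sum, s = (-1)+1 = 0
m=1,n=2: odd sum, s = 0-2 = -2
m=2,n=0: even sum, s = (-2)+0 = -2
m=2,n=1: odd sum, s = (-2)-1 = -3
m=2,n=2: even sum, s = (-3)+4 = 1
m=3,n=0: odd sum, s = 1-0 = 1
m=3,n=1: even sum, s = 1+3 = 4
m=3,n=2: odd sum, s = 4-2 = 2
m=4,n=0: even sum, s = 2+0 = 2
m=4,n=1: odd sum, s = 2-1 = 1
m=4,n=2: even sum, s = 1+8 = 9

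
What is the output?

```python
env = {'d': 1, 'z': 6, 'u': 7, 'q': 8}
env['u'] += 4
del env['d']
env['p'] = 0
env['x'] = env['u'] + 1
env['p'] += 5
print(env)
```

{'z': 6, 'u': 11, 'q': 8, 'p': 5, 'x': 12}

env['u'] = 7+4 = 11 → {'d': 1, 'z': 6, 'u': 11, 'q': 8}
del 'd' → {'z': 6, 'u': 11, 'q': 8}
env['p'] = 0 → {'z': 6, 'u': 11, 'q': 8, 'p': 0}
env['x'] = env['u']+1 = 12 → {'z': 6, 'u': 11, 'q': 8, 'p': 0, 'x': 12}
env['p'] = 0+5 = 5 → {'z': 6, 'u': 11, 'q': 8, 'p': 5, 'x': 12}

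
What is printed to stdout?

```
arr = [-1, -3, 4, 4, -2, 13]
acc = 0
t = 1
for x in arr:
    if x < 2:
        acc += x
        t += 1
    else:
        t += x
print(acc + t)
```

19

x=-1: <2, acc = 0+(-1) = -1; t=2
x=-3: <2, acc = (-1)+(-3) = -4; t=3
x=4: not <2; t=7
x=4: not <2; t=11
x=-2: <2, acc = (-4)+(-2) = -6; t=12
x=13: not <2; t=25
acc+t = (-6)+25 = 19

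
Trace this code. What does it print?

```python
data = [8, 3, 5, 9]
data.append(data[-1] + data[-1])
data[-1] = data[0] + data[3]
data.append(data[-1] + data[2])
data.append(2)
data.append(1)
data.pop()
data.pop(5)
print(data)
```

append data[-1]+data[-1] = 9+9 = 18 → [8, 3, 5, 9, 18]
data[-1] = data[0]+data[3] = 8+9 = 17 → [8, 3, 5, 9, 17]
append data[-1]+data[2] = 17+5 = 22 → [8, 3, 5, 9, 17, 22]
append 2 → [8, 3, 5, 9, 17, 22, 2]
append 1 → [8, 3, 5, 9, 17, 22, 2, 1]
pop() removes 1 → [8, 3, 5, 9, 17, 22, 2]
pop(5) removes 22 → [8, 3, 5, 9, 17, 2]

[8, 3, 5, 9, 17, 2]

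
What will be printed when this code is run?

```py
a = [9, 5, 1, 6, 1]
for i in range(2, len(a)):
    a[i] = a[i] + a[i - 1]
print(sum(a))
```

45

i=2: a[2] = 1+5 = 6 → [9, 5, 6, 6, 1]
i=3: a[3] = 6+6 = 12 → [9, 5, 6, 12, 1]
i=4: a[4] = 1+12 = 13 → [9, 5, 6, 12, 13]
sum = 45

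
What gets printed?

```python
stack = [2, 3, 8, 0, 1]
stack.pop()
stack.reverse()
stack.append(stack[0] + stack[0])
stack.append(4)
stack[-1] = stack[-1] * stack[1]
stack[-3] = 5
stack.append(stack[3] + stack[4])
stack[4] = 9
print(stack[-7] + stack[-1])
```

5

pop() removes 1 → [2, 3, 8, 0]
reverse → [0, 8, 3, 2]
append stack[0]+stack[0] = 0+0 = 0 → [0, 8, 3, 2, 0]
append 4 → [0, 8, 3, 2, 0, 4]
stack[-1] = stack[-1]*stack[1] = 4*8 = 32 → [0, 8, 3, 2, 0, 32]
stack[-3] = 5 → [0, 8, 3, 5, 0, 32]
append stack[3]+stack[4] = 5+0 = 5 → [0, 8, 3, 5, 0, 32, 5]
stack[4] = 9 → [0, 8, 3, 5, 9, 32, 5]
stack[-7]+stack[-1] = 0+5 = 5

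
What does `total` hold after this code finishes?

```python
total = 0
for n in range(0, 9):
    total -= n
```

-36

n=0: total = 0-0 = 0
n=1: total = 0-1 = -1
n=2: total = (-1)-2 = -3
n=3: total = (-3)-3 = -6
n=4: total = (-6)-4 = -10
n=5: total = (-10)-5 = -15
n=6: total = (-15)-6 = -21
n=7: total = (-21)-7 = -28
n=8: total = (-28)-8 = -36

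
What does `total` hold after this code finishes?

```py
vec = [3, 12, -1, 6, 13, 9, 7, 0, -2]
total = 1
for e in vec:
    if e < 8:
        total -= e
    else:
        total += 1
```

-9

e=3: <8, total = 1-3 = -2
e=12: not <8, total = (-2)+1 = -1
e=-1: <8, total = (-1)-(-1) = 0
e=6: <8, total = 0-6 = -6
e=13: not <8, total = (-6)+1 = -5
e=9: not <8, total = (-5)+1 = -4
e=7: <8, total = (-4)-7 = -11
e=0: <8, total = (-11)-0 = -11
e=-2: <8, total = (-11)-(-2) = -9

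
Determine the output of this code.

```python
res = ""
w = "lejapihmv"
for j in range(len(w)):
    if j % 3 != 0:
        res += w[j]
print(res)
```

ejpimv

j=0: skip
j=1: add 'e' → 'e'
j=2: add 'j' → 'ej'
j=3: skip
j=4: add 'p' → 'ejp'
j=5: add 'i' → 'ejpi'
j=6: skip
j=7: add 'm' → 'ejpim'
j=8: add 'v' → 'ejpimv'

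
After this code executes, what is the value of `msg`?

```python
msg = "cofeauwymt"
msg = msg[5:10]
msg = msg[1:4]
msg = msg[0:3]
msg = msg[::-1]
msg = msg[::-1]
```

slice [5:10] → 'uwymt'
slice [1:4] → 'wym'
slice [0:3] → 'wym'
reverse → 'myw'
reverse → 'wym'

'wym'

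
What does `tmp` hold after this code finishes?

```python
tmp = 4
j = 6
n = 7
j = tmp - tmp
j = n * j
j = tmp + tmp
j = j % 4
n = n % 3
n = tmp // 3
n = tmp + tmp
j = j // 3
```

j = 4-4 = 0
j = 7*0 = 0
j = 4+4 = 8
j = 8%4 = 0
n = 7%3 = 1
n = 4//3 = 1
n = 4+4 = 8
j = 0//3 = 0

4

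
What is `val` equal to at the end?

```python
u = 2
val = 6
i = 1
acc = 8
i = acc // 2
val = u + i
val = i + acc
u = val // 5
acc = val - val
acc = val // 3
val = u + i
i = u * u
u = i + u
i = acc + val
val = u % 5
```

i = 8//2 = 4
val = 2+4 = 6
val = 4+8 = 12
u = 12//5 = 2
acc = 12-12 = 0
acc = 12//3 = 4
val = 2+4 = 6
i = 2*2 = 4
u = 4+2 = 6
i = 4+6 = 10
val = 6%5 = 1

1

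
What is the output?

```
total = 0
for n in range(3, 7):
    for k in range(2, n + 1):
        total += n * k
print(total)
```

241

n=3,k=2: total = 0+6 = 6
n=3,k=3: total = 6+9 = 15
n=4,k=2: total = 15+8 = 23
n=4,k=3: total = 23+12 = 35
n=4,k=4: total = 35+16 = 51
n=5,k=2: total = 51+10 = 61
n=5,k=3: total = 61+15 = 76
n=5,k=4: total = 76+20 = 96
n=5,k=5: total = 96+25 = 121
n=6,k=2: total = 121+12 = 133
n=6,k=3: total = 133+18 = 151
n=6,k=4: total = 151+24 = 175
n=6,k=5: total = 175+30 = 205
n=6,k=6: total = 205+36 = 241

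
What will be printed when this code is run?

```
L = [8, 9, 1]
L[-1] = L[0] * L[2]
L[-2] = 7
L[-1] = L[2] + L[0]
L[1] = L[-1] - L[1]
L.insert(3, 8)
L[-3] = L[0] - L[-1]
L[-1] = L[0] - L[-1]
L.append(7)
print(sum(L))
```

31

L[-1] = L[0]*L[2] = 8*1 = 8 → [8, 9, 8]
L[-2] = 7 → [8, 7, 8]
L[-1] = L[2]+L[0] = 8+8 = 16 → [8, 7, 16]
L[1] = L[-1]-L[1] = 16-7 = 9 → [8, 9, 16]
insert 8 at 3 → [8, 9, 16, 8]
L[-3] = L[0]-L[-1] = 8-8 = 0 → [8, 0, 16, 8]
L[-1] = L[0]-L[-1] = 8-8 = 0 → [8, 0, 16, 0]
append 7 → [8, 0, 16, 0, 7]
sum = 31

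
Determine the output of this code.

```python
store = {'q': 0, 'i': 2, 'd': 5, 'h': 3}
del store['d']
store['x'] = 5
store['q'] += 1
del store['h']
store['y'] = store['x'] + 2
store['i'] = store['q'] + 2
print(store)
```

del 'd' → {'q': 0, 'i': 2, 'h': 3}
store['x'] = 5 → {'q': 0, 'i': 2, 'h': 3, 'x': 5}
store['q'] = 0+1 = 1 → {'q': 1, 'i': 2, 'h': 3, 'x': 5}
del 'h' → {'q': 1, 'i': 2, 'x': 5}
store['y'] = store['x']+2 = 7 → {'q': 1, 'i': 2, 'x': 5, 'y': 7}
store['i'] = store['q']+2 = 3 → {'q': 1, 'i': 3, 'x': 5, 'y': 7}

{'q': 1, 'i': 3, 'x': 5, 'y': 7}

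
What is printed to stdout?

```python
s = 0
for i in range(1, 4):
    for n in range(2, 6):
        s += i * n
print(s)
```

84

i=1,n=2: s = 0+2 = 2
i=1,n=3: s = 2+3 = 5
i=1,n=4: s = 5+4 = 9
i=1,n=5: s = 9+5 = 14
i=2,n=2: s = 14+4 = 18
i=2,n=3: s = 18+6 = 24
i=2,n=4: s = 24+8 = 32
i=2,n=5: s = 32+10 = 42
i=3,n=2: s = 42+6 = 48
i=3,n=3: s = 48+9 = 57
i=3,n=4: s = 57+12 = 69
i=3,n=5: s = 69+15 = 84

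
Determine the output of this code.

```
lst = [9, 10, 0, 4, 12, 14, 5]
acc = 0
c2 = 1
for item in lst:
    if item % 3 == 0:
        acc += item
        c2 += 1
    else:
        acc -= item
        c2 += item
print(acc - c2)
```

item=9: %3==0, acc = 0+9 = 9; c2=2
item=10: not %3==0, acc = 9-10 = -1; c2=12
item=0: %3==0, acc = (-1)+0 = -1; c2=13
item=4: not %3==0, acc = (-1)-4 = -5; c2=17
item=12: %3==0, acc = (-5)+12 = 7; c2=18
item=14: not %3==0, acc = 7-14 = -7; c2=32
item=5: not %3==0, acc = (-7)-5 = -12; c2=37
acc-c2 = (-12)-37 = -49

-49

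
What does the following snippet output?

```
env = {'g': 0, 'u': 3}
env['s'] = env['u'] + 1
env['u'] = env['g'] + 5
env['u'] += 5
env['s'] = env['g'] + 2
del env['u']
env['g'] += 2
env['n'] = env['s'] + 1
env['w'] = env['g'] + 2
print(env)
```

{'g': 2, 's': 2, 'n': 3, 'w': 4}

env['s'] = env['u']+1 = 4 → {'g': 0, 'u': 3, 's': 4}
env['u'] = env['g']+5 = 5 → {'g': 0, 'u': 5, 's': 4}
env['u'] = 5+5 = 10 → {'g': 0, 'u': 10, 's': 4}
env['s'] = env['g']+2 = 2 → {'g': 0, 'u': 10, 's': 2}
del 'u' → {'g': 0, 's': 2}
env['g'] = 0+2 = 2 → {'g': 2, 's': 2}
env['n'] = env['s']+1 = 3 → {'g': 2, 's': 2, 'n': 3}
env['w'] = env['g']+2 = 4 → {'g': 2, 's': 2, 'n': 3, 'w': 4}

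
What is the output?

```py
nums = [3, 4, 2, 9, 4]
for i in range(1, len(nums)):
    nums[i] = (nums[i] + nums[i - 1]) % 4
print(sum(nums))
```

i=1: nums[1] = (4+3)%4 = 3 → [3, 3, 2, 9, 4]
i=2: nums[2] = (2+3)%4 = 1 → [3, 3, 1, 9, 4]
i=3: nums[3] = (9+1)%4 = 2 → [3, 3, 1, 2, 4]
i=4: nums[4] = (4+2)%4 = 2 → [3, 3, 1, 2, 2]
sum = 11

11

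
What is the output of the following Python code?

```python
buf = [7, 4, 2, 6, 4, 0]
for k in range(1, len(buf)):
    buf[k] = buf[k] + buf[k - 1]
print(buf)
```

[7, 11, 13, 19, 23, 23]

k=1: buf[1] = 4+7 = 11 → [7, 11, 2, 6, 4, 0]
k=2: buf[2] = 2+11 = 13 → [7, 11, 13, 6, 4, 0]
k=3: buf[3] = 6+13 = 19 → [7, 11, 13, 19, 4, 0]
k=4: buf[4] = 4+19 = 23 → [7, 11, 13, 19, 23, 0]
k=5: buf[5] = 0+23 = 23 → [7, 11, 13, 19, 23, 23]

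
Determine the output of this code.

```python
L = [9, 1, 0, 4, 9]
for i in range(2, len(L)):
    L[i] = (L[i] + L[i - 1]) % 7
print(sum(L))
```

16

i=2: L[2] = (0+1)%7 = 1 → [9, 1, 1, 4, 9]
i=3: L[3] = (4+1)%7 = 5 → [9, 1, 1, 5, 9]
i=4: L[4] = (9+5)%7 = 0 → [9, 1, 1, 5, 0]
sum = 16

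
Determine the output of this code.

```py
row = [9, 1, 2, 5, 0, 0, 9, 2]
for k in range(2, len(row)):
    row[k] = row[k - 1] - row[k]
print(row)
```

[9, 1, -1, -6, -6, -6, -15, -17]

k=2: row[2] = 1-2 = -1 → [9, 1, -1, 5, 0, 0, 9, 2]
k=3: row[3] = (-1)-5 = -6 → [9, 1, -1, -6, 0, 0, 9, 2]
k=4: row[4] = (-6)-0 = -6 → [9, 1, -1, -6, -6, 0, 9, 2]
k=5: row[5] = (-6)-0 = -6 → [9, 1, -1, -6, -6, -6, 9, 2]
k=6: row[6] = (-6)-9 = -15 → [9, 1, -1, -6, -6, -6, -15, 2]
k=7: row[7] = (-15)-2 = -17 → [9, 1, -1, -6, -6, -6, -15, -17]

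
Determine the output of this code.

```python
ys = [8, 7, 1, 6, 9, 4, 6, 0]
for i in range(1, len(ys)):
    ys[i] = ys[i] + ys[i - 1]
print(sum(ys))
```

i=1: ys[1] = 7+8 = 15 → [8, 15, 1, 6, 9, 4, 6, 0]
i=2: ys[2] = 1+15 = 16 → [8, 15, 16, 6, 9, 4, 6, 0]
i=3: ys[3] = 6+16 = 22 → [8, 15, 16, 22, 9, 4, 6, 0]
i=4: ys[4] = 9+22 = 31 → [8, 15, 16, 22, 31, 4, 6, 0]
i=5: ys[5] = 4+31 = 35 → [8, 15, 16, 22, 31, 35, 6, 0]
i=6: ys[6] = 6+35 = 41 → [8, 15, 16, 22, 31, 35, 41, 0]
i=7: ys[7] = 0+41 = 41 → [8, 15, 16, 22, 31, 35, 41, 41]
sum = 209

209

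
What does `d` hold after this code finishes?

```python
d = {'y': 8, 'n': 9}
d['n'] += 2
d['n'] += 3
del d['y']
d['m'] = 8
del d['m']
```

d['n'] = 9+2 = 11 → {'y': 8, 'n': 11}
d['n'] = 11+3 = 14 → {'y': 8, 'n': 14}
del 'y' → {'n': 14}
d['m'] = 8 → {'n': 14, 'm': 8}
del 'm' → {'n': 14}

{'n': 14}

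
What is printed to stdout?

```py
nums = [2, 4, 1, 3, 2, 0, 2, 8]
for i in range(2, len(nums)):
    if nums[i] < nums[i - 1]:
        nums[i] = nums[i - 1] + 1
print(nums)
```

[2, 4, 5, 6, 7, 8, 9, 10]

i=2: 1<4, nums[2] = 4+1 = 5 → [2, 4, 5, 3, 2, 0, 2, 8]
i=3: 3<5, nums[3] = 5+1 = 6 → [2, 4, 5, 6, 2, 0, 2, 8]
i=4: 2<6, nums[4] = 6+1 = 7 → [2, 4, 5, 6, 7, 0, 2, 8]
i=5: 0<7, nums[5] = 7+1 = 8 → [2, 4, 5, 6, 7, 8, 2, 8]
i=6: 2<8, nums[6] = 8+1 = 9 → [2, 4, 5, 6, 7, 8, 9, 8]
i=7: 8<9, nums[7] = 9+1 = 10 → [2, 4, 5, 6, 7, 8, 9, 10]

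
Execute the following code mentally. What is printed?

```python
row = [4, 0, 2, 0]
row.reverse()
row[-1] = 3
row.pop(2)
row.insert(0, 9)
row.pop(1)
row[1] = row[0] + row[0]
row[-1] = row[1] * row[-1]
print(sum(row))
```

81

reverse → [0, 2, 0, 4]
row[-1] = 3 → [0, 2, 0, 3]
pop(2) removes 0 → [0, 2, 3]
insert 9 at 0 → [9, 0, 2, 3]
pop(1) removes 0 → [9, 2, 3]
row[1] = row[0]+row[0] = 9+9 = 18 → [9, 18, 3]
row[-1] = row[1]*row[-1] = 18*3 = 54 → [9, 18, 54]
sum = 81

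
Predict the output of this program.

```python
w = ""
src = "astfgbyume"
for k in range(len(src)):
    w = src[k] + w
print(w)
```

k=0: prepend 'a' → 'a'
k=1: prepend 's' → 'sa'
k=2: prepend 't' → 'tsa'
k=3: prepend 'f' → 'ftsa'
k=4: prepend 'g' → 'gftsa'
k=5: prepend 'b' → 'bgftsa'
k=6: prepend 'y' → 'ybgftsa'
k=7: prepend 'u' → 'uybgftsa'
k=8: prepend 'm' → 'muybgftsa'
k=9: prepend 'e' → 'emuybgftsa'

emuybgftsa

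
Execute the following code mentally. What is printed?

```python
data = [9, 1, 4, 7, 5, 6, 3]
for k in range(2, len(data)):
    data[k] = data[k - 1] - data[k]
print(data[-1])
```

-24

k=2: data[2] = 1-4 = -3 → [9, 1, -3, 7, 5, 6, 3]
k=3: data[3] = (-3)-7 = -10 → [9, 1, -3, -10, 5, 6, 3]
k=4: data[4] = (-10)-5 = -15 → [9, 1, -3, -10, -15, 6, 3]
k=5: data[5] = (-15)-6 = -21 → [9, 1, -3, -10, -15, -21, 3]
k=6: data[6] = (-21)-3 = -24 → [9, 1, -3, -10, -15, -21, -24]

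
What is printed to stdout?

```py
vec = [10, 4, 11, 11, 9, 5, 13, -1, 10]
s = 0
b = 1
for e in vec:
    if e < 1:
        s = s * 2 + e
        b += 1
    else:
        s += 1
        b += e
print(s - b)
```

-61

e=10: not <1, s = 0+1 = 1; b=11
e=4: not <1, s = 1+1 = 2; b=15
e=11: not <1, s = 2+1 = 3; b=26
e=11: not <1, s = 3+1 = 4; b=37
e=9: not <1, s = 4+1 = 5; b=46
e=5: not <1, s = 5+1 = 6; b=51
e=13: not <1, s = 6+1 = 7; b=64
e=-1: <1, s = 7*2+(-1) = 13; b=65
e=10: not <1, s = 13+1 = 14; b=75
s-b = 14-75 = -61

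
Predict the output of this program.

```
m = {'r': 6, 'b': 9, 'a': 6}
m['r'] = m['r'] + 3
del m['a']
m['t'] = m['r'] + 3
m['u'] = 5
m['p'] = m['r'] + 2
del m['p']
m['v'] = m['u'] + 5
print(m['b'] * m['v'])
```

m['r'] = m['r']+3 = 9 → {'r': 9, 'b': 9, 'a': 6}
del 'a' → {'r': 9, 'b': 9}
m['t'] = m['r']+3 = 12 → {'r': 9, 'b': 9, 't': 12}
m['u'] = 5 → {'r': 9, 'b': 9, 't': 12, 'u': 5}
m['p'] = m['r']+2 = 11 → {'r': 9, 'b': 9, 't': 12, 'u': 5, 'p': 11}
del 'p' → {'r': 9, 'b': 9, 't': 12, 'u': 5}
m['v'] = m['u']+5 = 10 → {'r': 9, 'b': 9, 't': 12, 'u': 5, 'v': 10}
m['b']*m['v'] = 9*10 = 90

90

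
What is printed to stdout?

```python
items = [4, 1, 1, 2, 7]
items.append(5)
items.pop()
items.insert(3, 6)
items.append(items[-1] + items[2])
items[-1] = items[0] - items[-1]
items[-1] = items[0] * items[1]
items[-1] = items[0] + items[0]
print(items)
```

append 5 → [4, 1, 1, 2, 7, 5]
pop() removes 5 → [4, 1, 1, 2, 7]
insert 6 at 3 → [4, 1, 1, 6, 2, 7]
append items[-1]+items[2] = 7+1 = 8 → [4, 1, 1, 6, 2, 7, 8]
items[-1] = items[0]-items[-1] = 4-8 = -4 → [4, 1, 1, 6, 2, 7, -4]
items[-1] = items[0]*items[1] = 4*1 = 4 → [4, 1, 1, 6, 2, 7, 4]
items[-1] = items[0]+items[0] = 4+4 = 8 → [4, 1, 1, 6, 2, 7, 8]

[4, 1, 1, 6, 2, 7, 8]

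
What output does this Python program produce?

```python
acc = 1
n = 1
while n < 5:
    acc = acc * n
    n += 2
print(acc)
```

3

n=1: acc = 1*1 = 1
n=3: acc = 1*3 = 3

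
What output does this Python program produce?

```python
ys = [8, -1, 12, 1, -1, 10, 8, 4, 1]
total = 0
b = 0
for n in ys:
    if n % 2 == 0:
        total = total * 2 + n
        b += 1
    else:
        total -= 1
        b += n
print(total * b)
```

1255

n=8: even, total = 0*2+8 = 8; b=1
n=-1: not even, total = 8-1 = 7; b=0
n=12: even, total = 7*2+12 = 26; b=1
n=1: not even, total = 26-1 = 25; b=2
n=-1: not even, total = 25-1 = 24; b=1
n=10: even, total = 24*2+10 = 58; b=2
n=8: even, total = 58*2+8 = 124; b=3
n=4: even, total = 124*2+4 = 252; b=4
n=1: not even, total = 252-1 = 251; b=5
total*b = 251*5 = 1255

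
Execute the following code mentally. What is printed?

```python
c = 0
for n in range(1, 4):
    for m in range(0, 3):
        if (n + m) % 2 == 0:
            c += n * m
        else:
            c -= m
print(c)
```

n=1,m=0: odd sum, c = 0-0 = 0
n=1,m=1: even sum, c = 0+1 = 1
n=1,m=2: odd sum, c = 1-2 = -1
n=2,m=0: even sum, c = (-1)+0 = -1
n=2,m=1: odd sum, c = (-1)-1 = -2
n=2,m=2: even sum, c = (-2)+4 = 2
n=3,m=0: odd sum, c = 2-0 = 2
n=3,m=1: even sum, c = 2+3 = 5
n=3,m=2: odd sum, c = 5-2 = 3

3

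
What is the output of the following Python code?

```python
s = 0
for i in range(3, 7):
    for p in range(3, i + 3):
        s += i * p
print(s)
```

431

i=3,p=3: s = 0+9 = 9
i=3,p=4: s = 9+12 = 21
i=3,p=5: s = 21+15 = 36
i=4,p=3: s = 36+12 = 48
i=4,p=4: s = 48+16 = 64
i=4,p=5: s = 64+20 = 84
i=4,p=6: s = 84+24 = 108
i=5,p=3: s = 108+15 = 123
i=5,p=4: s = 123+20 = 143
i=5,p=5: s = 143+25 = 168
i=5,p=6: s = 168+30 = 198
i=5,p=7: s = 198+35 = 233
i=6,p=3: s = 233+18 = 251
i=6,p=4: s = 251+24 = 275
i=6,p=5: s = 275+30 = 305
i=6,p=6: s = 305+36 = 341
i=6,p=7: s = 341+42 = 383
i=6,p=8: s = 383+48 = 431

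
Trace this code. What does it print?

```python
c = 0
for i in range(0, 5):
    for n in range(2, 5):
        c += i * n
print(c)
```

i=0,n=2: c = 0+0 = 0
i=0,n=3: c = 0+0 = 0
i=0,n=4: c = 0+0 = 0
i=1,n=2: c = 0+2 = 2
i=1,n=3: c = 2+3 = 5
i=1,n=4: c = 5+4 = 9
i=2,n=2: c = 9+4 = 13
i=2,n=3: c = 13+6 = 19
i=2,n=4: c = 19+8 = 27
i=3,n=2: c = 27+6 = 33
i=3,n=3: c = 33+9 = 42
i=3,n=4: c = 42+12 = 54
i=4,n=2: c = 54+8 = 62
i=4,n=3: c = 62+12 = 74
i=4,n=4: c = 74+16 = 90

90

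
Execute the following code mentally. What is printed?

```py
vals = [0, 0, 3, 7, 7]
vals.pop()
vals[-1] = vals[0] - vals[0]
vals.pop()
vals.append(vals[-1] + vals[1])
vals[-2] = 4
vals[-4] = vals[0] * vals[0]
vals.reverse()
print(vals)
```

pop() removes 7 → [0, 0, 3, 7]
vals[-1] = vals[0]-vals[0] = 0-0 = 0 → [0, 0, 3, 0]
pop() removes 0 → [0, 0, 3]
append vals[-1]+vals[1] = 3+0 = 3 → [0, 0, 3, 3]
vals[-2] = 4 → [0, 0, 4, 3]
vals[-4] = vals[0]*vals[0] = 0*0 = 0 → [0, 0, 4, 3]
reverse → [3, 4, 0, 0]

[3, 4, 0, 0]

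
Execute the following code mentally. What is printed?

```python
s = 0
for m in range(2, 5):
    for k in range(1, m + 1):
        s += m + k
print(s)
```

m=2,k=1: s = 0+3 = 3
m=2,k=2: s = 3+4 = 7
m=3,k=1: s = 7+4 = 11
m=3,k=2: s = 11+5 = 16
m=3,k=3: s = 16+6 = 22
m=4,k=1: s = 22+5 = 27
m=4,k=2: s = 27+6 = 33
m=4,k=3: s = 33+7 = 40
m=4,k=4: s = 40+8 = 48

48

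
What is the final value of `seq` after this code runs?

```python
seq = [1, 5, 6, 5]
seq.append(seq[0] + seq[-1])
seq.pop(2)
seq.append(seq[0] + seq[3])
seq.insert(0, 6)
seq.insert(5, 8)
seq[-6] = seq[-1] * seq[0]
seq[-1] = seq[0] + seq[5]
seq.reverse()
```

[14, 8, 6, 5, 5, 42, 6]

append seq[0]+seq[-1] = 1+5 = 6 → [1, 5, 6, 5, 6]
pop(2) removes 6 → [1, 5, 5, 6]
append seq[0]+seq[3] = 1+6 = 7 → [1, 5, 5, 6, 7]
insert 6 at 0 → [6, 1, 5, 5, 6, 7]
insert 8 at 5 → [6, 1, 5, 5, 6, 8, 7]
seq[-6] = seq[-1]*seq[0] = 7*6 = 42 → [6, 42, 5, 5, 6, 8, 7]
seq[-1] = seq[0]+seq[5] = 6+8 = 14 → [6, 42, 5, 5, 6, 8, 14]
reverse → [14, 8, 6, 5, 5, 42, 6]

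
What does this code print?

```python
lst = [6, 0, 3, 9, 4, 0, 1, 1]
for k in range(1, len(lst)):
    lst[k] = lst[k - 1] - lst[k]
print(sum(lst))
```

k=1: lst[1] = 6-0 = 6 → [6, 6, 3, 9, 4, 0, 1, 1]
k=2: lst[2] = 6-3 = 3 → [6, 6, 3, 9, 4, 0, 1, 1]
k=3: lst[3] = 3-9 = -6 → [6, 6, 3, -6, 4, 0, 1, 1]
k=4: lst[4] = (-6)-4 = -10 → [6, 6, 3, -6, -10, 0, 1, 1]
k=5: lst[5] = (-10)-0 = -10 → [6, 6, 3, -6, -10, -10, 1, 1]
k=6: lst[6] = (-10)-1 = -11 → [6, 6, 3, -6, -10, -10, -11, 1]
k=7: lst[7] = (-11)-1 = -12 → [6, 6, 3, -6, -10, -10, -11, -12]
sum = -34

-34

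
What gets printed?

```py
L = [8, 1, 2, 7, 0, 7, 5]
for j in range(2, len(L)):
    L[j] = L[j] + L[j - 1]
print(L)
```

[8, 1, 3, 10, 10, 17, 22]

j=2: L[2] = 2+1 = 3 → [8, 1, 3, 7, 0, 7, 5]
j=3: L[3] = 7+3 = 10 → [8, 1, 3, 10, 0, 7, 5]
j=4: L[4] = 0+10 = 10 → [8, 1, 3, 10, 10, 7, 5]
j=5: L[5] = 7+10 = 17 → [8, 1, 3, 10, 10, 17, 5]
j=6: L[6] = 5+17 = 22 → [8, 1, 3, 10, 10, 17, 22]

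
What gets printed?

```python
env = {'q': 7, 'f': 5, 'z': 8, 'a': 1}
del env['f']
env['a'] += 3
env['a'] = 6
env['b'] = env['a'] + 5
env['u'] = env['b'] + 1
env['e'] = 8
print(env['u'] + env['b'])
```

del 'f' → {'q': 7, 'z': 8, 'a': 1}
env['a'] = 1+3 = 4 → {'q': 7, 'z': 8, 'a': 4}
env['a'] = 6 → {'q': 7, 'z': 8, 'a': 6}
env['b'] = env['a']+5 = 11 → {'q': 7, 'z': 8, 'a': 6, 'b': 11}
env['u'] = env['b']+1 = 12 → {'q': 7, 'z': 8, 'a': 6, 'b': 11, 'u': 12}
env['e'] = 8 → {'q': 7, 'z': 8, 'a': 6, 'b': 11, 'u': 12, 'e': 8}
env['u']+env['b'] = 12+11 = 23

23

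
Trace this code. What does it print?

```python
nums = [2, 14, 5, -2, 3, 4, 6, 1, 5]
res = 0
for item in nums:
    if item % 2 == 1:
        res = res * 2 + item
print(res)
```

item=2: not odd
item=14: not odd
item=5: odd, res = 0*2+5 = 5
item=-2: not odd
item=3: odd, res = 5*2+3 = 13
item=4: not odd
item=6: not odd
item=1: odd, res = 13*2+1 = 27
item=5: odd, res = 27*2+5 = 59

59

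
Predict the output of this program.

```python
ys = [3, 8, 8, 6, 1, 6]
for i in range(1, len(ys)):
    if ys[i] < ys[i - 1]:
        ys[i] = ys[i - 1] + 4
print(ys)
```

i=1: 8>=3, unchanged → [3, 8, 8, 6, 1, 6]
i=2: 8>=8, unchanged → [3, 8, 8, 6, 1, 6]
i=3: 6<8, ys[3] = 8+4 = 12 → [3, 8, 8, 12, 1, 6]
i=4: 1<12, ys[4] = 12+4 = 16 → [3, 8, 8, 12, 16, 6]
i=5: 6<16, ys[5] = 16+4 = 20 → [3, 8, 8, 12, 16, 20]

[3, 8, 8, 12, 16, 20]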